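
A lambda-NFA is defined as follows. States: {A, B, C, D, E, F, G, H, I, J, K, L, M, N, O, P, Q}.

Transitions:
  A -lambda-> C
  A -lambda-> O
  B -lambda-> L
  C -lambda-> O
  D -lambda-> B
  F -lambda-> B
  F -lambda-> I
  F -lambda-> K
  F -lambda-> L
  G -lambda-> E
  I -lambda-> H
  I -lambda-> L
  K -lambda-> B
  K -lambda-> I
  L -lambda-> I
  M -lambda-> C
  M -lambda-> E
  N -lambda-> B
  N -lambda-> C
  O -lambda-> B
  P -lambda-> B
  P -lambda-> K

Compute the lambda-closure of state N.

Start with {N}.
From N via lambda: add B, C.
From B via lambda: add L.
From C via lambda: add O.
From L via lambda: add I.
From I via lambda: add H.
No new states can be added; the closed set is {B, C, H, I, L, N, O}.

{B, C, H, I, L, N, O}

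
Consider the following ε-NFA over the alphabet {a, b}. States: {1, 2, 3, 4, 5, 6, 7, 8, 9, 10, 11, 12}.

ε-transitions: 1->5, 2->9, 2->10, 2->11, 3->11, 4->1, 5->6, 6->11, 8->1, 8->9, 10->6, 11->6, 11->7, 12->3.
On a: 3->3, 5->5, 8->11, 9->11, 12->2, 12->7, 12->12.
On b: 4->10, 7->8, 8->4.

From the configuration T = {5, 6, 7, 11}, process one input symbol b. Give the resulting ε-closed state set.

{1, 5, 6, 7, 8, 9, 11}

7 on b → {8}.
No b-transition from 5, 6, 11.
Union after reading b: {8}.
Now take the ε-closure:
From 8 via ε: add 1, 9.
From 1 via ε: add 5.
From 5 via ε: add 6.
From 6 via ε: add 11.
From 11 via ε: add 7.
No new states can be added; the closed set is {1, 5, 6, 7, 8, 9, 11}.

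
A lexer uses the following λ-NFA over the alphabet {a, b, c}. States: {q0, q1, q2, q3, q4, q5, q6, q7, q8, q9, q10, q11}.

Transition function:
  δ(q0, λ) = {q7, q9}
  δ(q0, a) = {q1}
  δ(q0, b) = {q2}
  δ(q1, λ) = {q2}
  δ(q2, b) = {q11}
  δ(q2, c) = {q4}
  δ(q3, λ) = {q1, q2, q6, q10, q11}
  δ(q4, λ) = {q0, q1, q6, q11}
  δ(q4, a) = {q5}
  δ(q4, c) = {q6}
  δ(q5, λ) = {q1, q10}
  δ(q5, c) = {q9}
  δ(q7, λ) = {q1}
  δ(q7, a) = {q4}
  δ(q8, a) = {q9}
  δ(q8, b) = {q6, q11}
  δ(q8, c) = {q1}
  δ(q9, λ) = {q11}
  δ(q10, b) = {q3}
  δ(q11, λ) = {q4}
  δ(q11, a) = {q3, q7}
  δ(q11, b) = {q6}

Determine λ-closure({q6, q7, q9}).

Start with {q6, q7, q9}.
From q7 via λ: add q1.
From q9 via λ: add q11.
From q1 via λ: add q2.
From q11 via λ: add q4.
From q4 via λ: add q0.
No new states can be added; the closed set is {q0, q1, q2, q4, q6, q7, q9, q11}.

{q0, q1, q2, q4, q6, q7, q9, q11}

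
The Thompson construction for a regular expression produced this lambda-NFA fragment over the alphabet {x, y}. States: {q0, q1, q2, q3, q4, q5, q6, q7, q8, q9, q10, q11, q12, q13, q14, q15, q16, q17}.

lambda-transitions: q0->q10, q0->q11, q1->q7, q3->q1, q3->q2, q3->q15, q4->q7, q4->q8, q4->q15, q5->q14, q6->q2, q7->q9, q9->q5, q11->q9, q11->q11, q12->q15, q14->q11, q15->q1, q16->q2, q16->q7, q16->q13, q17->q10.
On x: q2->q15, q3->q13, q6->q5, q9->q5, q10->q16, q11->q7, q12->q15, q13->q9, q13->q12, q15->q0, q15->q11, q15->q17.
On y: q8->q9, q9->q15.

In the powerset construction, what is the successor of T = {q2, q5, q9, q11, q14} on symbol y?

q9 on y → {q15}.
No y-transition from q2, q5, q11, q14.
Union after reading y: {q15}.
Now take the lambda-closure:
From q15 via lambda: add q1.
From q1 via lambda: add q7.
From q7 via lambda: add q9.
From q9 via lambda: add q5.
From q5 via lambda: add q14.
From q14 via lambda: add q11.
No new states can be added; the closed set is {q1, q5, q7, q9, q11, q14, q15}.

{q1, q5, q7, q9, q11, q14, q15}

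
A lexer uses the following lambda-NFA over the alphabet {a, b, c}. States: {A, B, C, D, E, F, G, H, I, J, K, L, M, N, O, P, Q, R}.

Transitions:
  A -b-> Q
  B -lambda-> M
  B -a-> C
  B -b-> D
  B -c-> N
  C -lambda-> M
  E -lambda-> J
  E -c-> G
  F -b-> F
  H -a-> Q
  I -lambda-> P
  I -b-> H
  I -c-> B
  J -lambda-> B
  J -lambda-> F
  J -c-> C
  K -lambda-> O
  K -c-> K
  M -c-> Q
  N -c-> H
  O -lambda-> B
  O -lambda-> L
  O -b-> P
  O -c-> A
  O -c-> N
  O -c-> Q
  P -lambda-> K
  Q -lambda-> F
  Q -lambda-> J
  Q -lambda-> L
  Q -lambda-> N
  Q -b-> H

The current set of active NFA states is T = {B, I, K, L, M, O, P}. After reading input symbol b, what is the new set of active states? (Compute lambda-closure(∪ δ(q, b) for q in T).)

B on b → {D}.
I on b → {H}.
O on b → {P}.
No b-transition from K, L, M, P.
Union after reading b: {D, H, P}.
Now take the lambda-closure:
From P via lambda: add K.
From K via lambda: add O.
From O via lambda: add B, L.
From B via lambda: add M.
No new states can be added; the closed set is {B, D, H, K, L, M, O, P}.

{B, D, H, K, L, M, O, P}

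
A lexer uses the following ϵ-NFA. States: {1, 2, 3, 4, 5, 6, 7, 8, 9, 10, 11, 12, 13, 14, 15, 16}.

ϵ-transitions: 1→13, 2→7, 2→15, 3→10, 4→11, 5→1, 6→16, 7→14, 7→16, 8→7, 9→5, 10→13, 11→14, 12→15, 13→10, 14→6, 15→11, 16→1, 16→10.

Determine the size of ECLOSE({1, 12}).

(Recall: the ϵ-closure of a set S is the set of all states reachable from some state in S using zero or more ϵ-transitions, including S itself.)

9

Start with {1, 12}.
From 1 via ϵ: add 13.
From 12 via ϵ: add 15.
From 13 via ϵ: add 10.
From 15 via ϵ: add 11.
From 11 via ϵ: add 14.
From 14 via ϵ: add 6.
From 6 via ϵ: add 16.
ϵ-closure = {1, 6, 10, 11, 12, 13, 14, 15, 16}, which has 9 states.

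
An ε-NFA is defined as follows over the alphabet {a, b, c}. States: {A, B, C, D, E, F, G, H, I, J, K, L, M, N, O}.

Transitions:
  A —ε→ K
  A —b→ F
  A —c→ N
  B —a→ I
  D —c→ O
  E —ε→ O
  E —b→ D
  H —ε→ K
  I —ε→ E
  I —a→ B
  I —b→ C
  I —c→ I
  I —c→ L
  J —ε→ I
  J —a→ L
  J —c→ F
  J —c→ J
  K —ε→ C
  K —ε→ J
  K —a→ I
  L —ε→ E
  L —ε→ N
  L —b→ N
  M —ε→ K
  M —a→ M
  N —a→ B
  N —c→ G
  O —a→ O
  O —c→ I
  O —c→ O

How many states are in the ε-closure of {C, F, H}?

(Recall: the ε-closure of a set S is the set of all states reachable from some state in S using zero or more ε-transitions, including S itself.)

8

Start with {C, F, H}.
From H via ε: add K.
From K via ε: add J.
From J via ε: add I.
From I via ε: add E.
From E via ε: add O.
ε-closure = {C, E, F, H, I, J, K, O}, which has 8 states.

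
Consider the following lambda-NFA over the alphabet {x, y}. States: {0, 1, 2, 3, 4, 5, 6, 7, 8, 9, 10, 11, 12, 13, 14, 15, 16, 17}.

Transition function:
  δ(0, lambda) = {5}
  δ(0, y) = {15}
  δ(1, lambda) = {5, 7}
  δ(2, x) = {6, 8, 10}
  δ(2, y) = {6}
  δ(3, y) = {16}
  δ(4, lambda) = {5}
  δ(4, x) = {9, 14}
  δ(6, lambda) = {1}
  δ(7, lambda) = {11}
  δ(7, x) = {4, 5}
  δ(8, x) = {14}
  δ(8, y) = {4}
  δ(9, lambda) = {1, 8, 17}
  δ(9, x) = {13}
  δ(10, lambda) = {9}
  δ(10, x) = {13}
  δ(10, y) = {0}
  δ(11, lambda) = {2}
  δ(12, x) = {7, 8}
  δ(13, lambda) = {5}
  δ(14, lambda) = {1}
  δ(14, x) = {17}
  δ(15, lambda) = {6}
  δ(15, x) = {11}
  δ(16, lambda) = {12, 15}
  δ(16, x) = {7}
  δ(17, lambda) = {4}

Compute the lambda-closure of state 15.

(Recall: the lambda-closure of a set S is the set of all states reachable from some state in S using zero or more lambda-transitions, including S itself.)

{1, 2, 5, 6, 7, 11, 15}

Start with {15}.
From 15 via lambda: add 6.
From 6 via lambda: add 1.
From 1 via lambda: add 5, 7.
From 7 via lambda: add 11.
From 11 via lambda: add 2.
No new states can be added; the closed set is {1, 2, 5, 6, 7, 11, 15}.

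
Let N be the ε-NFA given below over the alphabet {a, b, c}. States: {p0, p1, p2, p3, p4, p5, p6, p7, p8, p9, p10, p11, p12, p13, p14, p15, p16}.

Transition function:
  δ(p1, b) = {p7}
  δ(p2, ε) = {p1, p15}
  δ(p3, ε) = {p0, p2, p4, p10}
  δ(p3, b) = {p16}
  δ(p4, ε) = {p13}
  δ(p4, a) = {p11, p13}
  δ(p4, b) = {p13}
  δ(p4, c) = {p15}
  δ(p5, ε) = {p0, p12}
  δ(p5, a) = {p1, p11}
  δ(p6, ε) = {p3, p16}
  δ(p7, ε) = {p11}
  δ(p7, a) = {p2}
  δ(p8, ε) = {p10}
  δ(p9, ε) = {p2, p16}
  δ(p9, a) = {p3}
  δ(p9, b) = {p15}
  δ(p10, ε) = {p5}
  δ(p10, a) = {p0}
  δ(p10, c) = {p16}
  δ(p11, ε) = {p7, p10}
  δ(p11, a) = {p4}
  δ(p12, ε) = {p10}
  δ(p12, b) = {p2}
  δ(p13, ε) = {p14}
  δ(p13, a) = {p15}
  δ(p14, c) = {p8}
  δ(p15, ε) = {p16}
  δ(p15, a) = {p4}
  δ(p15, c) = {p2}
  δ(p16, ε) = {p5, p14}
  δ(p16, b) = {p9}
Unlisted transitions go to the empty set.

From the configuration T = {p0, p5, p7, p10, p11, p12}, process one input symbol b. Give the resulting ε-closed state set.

{p0, p1, p2, p5, p10, p12, p14, p15, p16}

p12 on b → {p2}.
No b-transition from p0, p5, p7, p10, p11.
Union after reading b: {p2}.
Now take the ε-closure:
From p2 via ε: add p1, p15.
From p15 via ε: add p16.
From p16 via ε: add p5, p14.
From p5 via ε: add p0, p12.
From p12 via ε: add p10.
No new states can be added; the closed set is {p0, p1, p2, p5, p10, p12, p14, p15, p16}.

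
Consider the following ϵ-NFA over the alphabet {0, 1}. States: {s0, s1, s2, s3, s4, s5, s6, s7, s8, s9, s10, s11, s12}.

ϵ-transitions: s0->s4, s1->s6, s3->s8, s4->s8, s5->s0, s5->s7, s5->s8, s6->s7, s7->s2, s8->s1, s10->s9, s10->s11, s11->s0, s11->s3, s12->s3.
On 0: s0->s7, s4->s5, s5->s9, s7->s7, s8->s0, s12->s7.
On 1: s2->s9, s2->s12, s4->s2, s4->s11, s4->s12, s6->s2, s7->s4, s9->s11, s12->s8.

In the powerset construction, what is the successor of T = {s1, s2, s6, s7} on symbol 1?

s2 on 1 → {s9, s12}.
s6 on 1 → {s2}.
s7 on 1 → {s4}.
No 1-transition from s1.
Union after reading 1: {s2, s4, s9, s12}.
Now take the ϵ-closure:
From s4 via ϵ: add s8.
From s12 via ϵ: add s3.
From s8 via ϵ: add s1.
From s1 via ϵ: add s6.
From s6 via ϵ: add s7.
No new states can be added; the closed set is {s1, s2, s3, s4, s6, s7, s8, s9, s12}.

{s1, s2, s3, s4, s6, s7, s8, s9, s12}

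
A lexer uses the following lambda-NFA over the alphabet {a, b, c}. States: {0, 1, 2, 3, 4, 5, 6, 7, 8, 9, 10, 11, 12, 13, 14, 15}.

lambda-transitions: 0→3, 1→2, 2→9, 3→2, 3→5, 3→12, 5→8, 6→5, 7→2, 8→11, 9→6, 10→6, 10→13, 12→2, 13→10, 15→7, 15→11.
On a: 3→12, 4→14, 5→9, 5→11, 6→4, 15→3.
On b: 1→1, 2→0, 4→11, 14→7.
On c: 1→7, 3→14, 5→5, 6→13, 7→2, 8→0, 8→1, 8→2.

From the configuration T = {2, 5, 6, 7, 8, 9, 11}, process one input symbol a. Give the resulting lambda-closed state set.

{4, 5, 6, 8, 9, 11}

5 on a → {9, 11}.
6 on a → {4}.
No a-transition from 2, 7, 8, 9, 11.
Union after reading a: {4, 9, 11}.
Now take the lambda-closure:
From 9 via lambda: add 6.
From 6 via lambda: add 5.
From 5 via lambda: add 8.
No new states can be added; the closed set is {4, 5, 6, 8, 9, 11}.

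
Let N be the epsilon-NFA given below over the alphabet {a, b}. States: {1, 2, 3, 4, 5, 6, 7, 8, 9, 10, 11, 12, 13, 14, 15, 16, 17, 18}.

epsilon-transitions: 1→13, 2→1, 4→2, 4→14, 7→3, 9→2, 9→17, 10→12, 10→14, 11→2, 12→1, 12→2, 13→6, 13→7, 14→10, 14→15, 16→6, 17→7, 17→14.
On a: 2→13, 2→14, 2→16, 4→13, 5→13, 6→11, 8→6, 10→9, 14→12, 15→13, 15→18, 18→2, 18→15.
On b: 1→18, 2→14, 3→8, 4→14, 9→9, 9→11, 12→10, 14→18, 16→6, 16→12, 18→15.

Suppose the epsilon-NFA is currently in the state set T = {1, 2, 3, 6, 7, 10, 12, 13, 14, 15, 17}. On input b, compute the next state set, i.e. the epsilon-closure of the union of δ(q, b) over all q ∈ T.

{1, 2, 3, 6, 7, 8, 10, 12, 13, 14, 15, 18}

1 on b → {18}.
2 on b → {14}.
3 on b → {8}.
12 on b → {10}.
14 on b → {18}.
No b-transition from 6, 7, 10, 13, 15, 17.
Union after reading b: {8, 10, 14, 18}.
Now take the epsilon-closure:
From 10 via epsilon: add 12.
From 14 via epsilon: add 15.
From 12 via epsilon: add 1, 2.
From 1 via epsilon: add 13.
From 13 via epsilon: add 6, 7.
From 7 via epsilon: add 3.
No new states can be added; the closed set is {1, 2, 3, 6, 7, 8, 10, 12, 13, 14, 15, 18}.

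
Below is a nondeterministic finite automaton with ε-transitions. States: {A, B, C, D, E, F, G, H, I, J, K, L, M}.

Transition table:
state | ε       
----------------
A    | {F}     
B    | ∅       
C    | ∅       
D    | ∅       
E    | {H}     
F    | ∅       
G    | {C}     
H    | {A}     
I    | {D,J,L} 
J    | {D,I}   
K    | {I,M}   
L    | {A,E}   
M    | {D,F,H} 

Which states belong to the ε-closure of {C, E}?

Start with {C, E}.
From E via ε: add H.
From H via ε: add A.
From A via ε: add F.
No new states can be added; the closed set is {A, C, E, F, H}.

{A, C, E, F, H}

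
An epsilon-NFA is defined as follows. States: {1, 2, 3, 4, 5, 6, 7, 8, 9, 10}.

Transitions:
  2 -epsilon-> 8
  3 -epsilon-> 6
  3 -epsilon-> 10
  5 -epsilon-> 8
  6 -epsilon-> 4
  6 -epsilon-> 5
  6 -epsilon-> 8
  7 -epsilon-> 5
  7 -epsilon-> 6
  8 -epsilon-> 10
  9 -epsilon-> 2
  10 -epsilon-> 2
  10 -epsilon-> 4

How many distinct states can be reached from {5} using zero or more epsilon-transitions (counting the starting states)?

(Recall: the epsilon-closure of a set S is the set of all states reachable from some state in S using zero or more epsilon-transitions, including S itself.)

Start with {5}.
From 5 via epsilon: add 8.
From 8 via epsilon: add 10.
From 10 via epsilon: add 2, 4.
epsilon-closure = {2, 4, 5, 8, 10}, which has 5 states.

5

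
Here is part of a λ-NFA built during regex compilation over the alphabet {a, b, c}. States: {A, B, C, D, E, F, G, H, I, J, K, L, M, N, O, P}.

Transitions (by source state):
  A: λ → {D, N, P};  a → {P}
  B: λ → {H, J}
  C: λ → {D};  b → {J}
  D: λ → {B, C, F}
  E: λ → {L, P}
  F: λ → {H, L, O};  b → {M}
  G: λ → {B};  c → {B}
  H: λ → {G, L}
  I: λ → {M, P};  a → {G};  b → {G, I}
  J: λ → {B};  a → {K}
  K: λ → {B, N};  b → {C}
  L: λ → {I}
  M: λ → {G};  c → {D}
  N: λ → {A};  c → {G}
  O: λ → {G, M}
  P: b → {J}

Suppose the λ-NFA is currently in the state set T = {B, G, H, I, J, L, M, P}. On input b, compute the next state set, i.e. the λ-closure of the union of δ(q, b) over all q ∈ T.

I on b → {G, I}.
P on b → {J}.
No b-transition from B, G, H, J, L, M.
Union after reading b: {G, I, J}.
Now take the λ-closure:
From G via λ: add B.
From I via λ: add M, P.
From B via λ: add H.
From H via λ: add L.
No new states can be added; the closed set is {B, G, H, I, J, L, M, P}.

{B, G, H, I, J, L, M, P}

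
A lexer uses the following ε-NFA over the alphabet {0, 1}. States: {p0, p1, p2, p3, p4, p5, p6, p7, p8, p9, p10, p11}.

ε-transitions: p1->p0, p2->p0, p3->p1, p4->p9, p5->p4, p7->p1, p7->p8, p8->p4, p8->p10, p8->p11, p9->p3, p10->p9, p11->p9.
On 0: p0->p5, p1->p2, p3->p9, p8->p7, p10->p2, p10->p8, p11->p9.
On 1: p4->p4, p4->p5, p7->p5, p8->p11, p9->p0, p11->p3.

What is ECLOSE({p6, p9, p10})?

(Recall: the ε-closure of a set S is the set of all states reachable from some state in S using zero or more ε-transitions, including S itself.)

Start with {p6, p9, p10}.
From p9 via ε: add p3.
From p3 via ε: add p1.
From p1 via ε: add p0.
No new states can be added; the closed set is {p0, p1, p3, p6, p9, p10}.

{p0, p1, p3, p6, p9, p10}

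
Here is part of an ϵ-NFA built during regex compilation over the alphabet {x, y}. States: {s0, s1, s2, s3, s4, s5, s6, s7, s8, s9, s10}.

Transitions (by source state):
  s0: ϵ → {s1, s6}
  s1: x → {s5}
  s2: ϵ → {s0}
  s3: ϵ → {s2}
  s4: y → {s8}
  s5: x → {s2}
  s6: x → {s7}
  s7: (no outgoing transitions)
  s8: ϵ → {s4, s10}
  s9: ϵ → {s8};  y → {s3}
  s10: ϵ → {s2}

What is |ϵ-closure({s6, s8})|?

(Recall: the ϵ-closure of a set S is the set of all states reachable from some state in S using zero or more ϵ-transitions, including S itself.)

7

Start with {s6, s8}.
From s8 via ϵ: add s4, s10.
From s10 via ϵ: add s2.
From s2 via ϵ: add s0.
From s0 via ϵ: add s1.
ϵ-closure = {s0, s1, s2, s4, s6, s8, s10}, which has 7 states.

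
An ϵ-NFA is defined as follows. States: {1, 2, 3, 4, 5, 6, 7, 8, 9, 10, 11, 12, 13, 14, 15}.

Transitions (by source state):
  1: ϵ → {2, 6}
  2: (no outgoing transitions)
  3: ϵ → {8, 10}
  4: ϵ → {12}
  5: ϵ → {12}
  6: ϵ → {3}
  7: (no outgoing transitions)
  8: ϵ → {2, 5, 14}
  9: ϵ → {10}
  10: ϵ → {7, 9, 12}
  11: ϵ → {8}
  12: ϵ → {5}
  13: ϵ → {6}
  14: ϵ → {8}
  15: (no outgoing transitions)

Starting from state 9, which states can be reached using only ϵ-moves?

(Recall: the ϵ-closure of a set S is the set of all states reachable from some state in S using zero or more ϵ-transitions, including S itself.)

{5, 7, 9, 10, 12}

Start with {9}.
From 9 via ϵ: add 10.
From 10 via ϵ: add 7, 12.
From 12 via ϵ: add 5.
No new states can be added; the closed set is {5, 7, 9, 10, 12}.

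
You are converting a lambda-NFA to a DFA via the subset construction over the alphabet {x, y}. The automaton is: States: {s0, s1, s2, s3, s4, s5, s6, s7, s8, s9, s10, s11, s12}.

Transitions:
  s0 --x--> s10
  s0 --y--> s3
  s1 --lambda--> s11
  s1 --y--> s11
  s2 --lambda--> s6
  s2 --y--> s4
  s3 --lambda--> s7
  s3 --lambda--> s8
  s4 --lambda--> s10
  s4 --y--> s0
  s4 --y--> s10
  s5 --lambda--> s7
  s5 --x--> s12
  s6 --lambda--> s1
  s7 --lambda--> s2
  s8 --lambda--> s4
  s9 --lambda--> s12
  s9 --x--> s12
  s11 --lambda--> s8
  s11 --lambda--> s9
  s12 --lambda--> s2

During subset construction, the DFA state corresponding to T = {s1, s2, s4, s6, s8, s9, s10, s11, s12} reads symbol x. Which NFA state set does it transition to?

{s1, s2, s4, s6, s8, s9, s10, s11, s12}

s9 on x → {s12}.
No x-transition from s1, s2, s4, s6, s8, s10, s11, s12.
Union after reading x: {s12}.
Now take the lambda-closure:
From s12 via lambda: add s2.
From s2 via lambda: add s6.
From s6 via lambda: add s1.
From s1 via lambda: add s11.
From s11 via lambda: add s8, s9.
From s8 via lambda: add s4.
From s4 via lambda: add s10.
No new states can be added; the closed set is {s1, s2, s4, s6, s8, s9, s10, s11, s12}.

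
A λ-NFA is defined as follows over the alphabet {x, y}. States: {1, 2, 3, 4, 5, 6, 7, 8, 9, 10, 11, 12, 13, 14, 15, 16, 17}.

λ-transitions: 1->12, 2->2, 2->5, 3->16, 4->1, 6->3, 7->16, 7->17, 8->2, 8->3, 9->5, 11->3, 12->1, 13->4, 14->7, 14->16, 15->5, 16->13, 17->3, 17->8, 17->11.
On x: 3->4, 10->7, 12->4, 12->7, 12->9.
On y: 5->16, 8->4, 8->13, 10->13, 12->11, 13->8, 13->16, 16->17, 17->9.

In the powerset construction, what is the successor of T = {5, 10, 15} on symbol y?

{1, 4, 12, 13, 16}

5 on y → {16}.
10 on y → {13}.
No y-transition from 15.
Union after reading y: {13, 16}.
Now take the λ-closure:
From 13 via λ: add 4.
From 4 via λ: add 1.
From 1 via λ: add 12.
No new states can be added; the closed set is {1, 4, 12, 13, 16}.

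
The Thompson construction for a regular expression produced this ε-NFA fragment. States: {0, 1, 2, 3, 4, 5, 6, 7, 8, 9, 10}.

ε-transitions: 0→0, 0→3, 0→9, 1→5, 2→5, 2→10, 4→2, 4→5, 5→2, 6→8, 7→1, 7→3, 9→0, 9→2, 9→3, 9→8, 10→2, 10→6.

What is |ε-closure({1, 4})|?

Start with {1, 4}.
From 1 via ε: add 5.
From 4 via ε: add 2.
From 2 via ε: add 10.
From 10 via ε: add 6.
From 6 via ε: add 8.
ε-closure = {1, 2, 4, 5, 6, 8, 10}, which has 7 states.

7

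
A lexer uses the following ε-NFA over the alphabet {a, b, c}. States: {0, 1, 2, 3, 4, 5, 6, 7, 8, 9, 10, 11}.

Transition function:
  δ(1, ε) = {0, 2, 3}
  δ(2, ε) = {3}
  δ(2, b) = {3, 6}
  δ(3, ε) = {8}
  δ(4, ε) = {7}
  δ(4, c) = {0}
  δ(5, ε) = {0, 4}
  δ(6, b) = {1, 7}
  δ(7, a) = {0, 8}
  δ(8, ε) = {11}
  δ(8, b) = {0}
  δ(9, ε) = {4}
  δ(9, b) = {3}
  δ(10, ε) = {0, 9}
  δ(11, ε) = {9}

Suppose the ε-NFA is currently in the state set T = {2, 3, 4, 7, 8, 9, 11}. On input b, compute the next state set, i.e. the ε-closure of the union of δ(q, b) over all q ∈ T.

2 on b → {3, 6}.
8 on b → {0}.
9 on b → {3}.
No b-transition from 3, 4, 7, 11.
Union after reading b: {0, 3, 6}.
Now take the ε-closure:
From 3 via ε: add 8.
From 8 via ε: add 11.
From 11 via ε: add 9.
From 9 via ε: add 4.
From 4 via ε: add 7.
No new states can be added; the closed set is {0, 3, 4, 6, 7, 8, 9, 11}.

{0, 3, 4, 6, 7, 8, 9, 11}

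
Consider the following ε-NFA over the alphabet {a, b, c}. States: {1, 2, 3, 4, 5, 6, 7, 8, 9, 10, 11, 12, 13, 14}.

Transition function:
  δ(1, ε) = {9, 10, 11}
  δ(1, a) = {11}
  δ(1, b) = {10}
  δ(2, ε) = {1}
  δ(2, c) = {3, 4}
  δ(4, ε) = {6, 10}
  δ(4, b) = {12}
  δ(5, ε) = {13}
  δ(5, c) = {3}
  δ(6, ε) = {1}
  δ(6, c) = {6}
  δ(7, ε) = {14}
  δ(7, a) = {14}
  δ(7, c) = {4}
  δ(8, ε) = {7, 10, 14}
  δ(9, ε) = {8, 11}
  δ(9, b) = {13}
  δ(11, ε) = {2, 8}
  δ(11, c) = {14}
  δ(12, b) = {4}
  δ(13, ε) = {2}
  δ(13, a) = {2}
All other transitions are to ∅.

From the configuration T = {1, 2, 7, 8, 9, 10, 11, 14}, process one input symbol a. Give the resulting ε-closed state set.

{1, 2, 7, 8, 9, 10, 11, 14}

1 on a → {11}.
7 on a → {14}.
No a-transition from 2, 8, 9, 10, 11, 14.
Union after reading a: {11, 14}.
Now take the ε-closure:
From 11 via ε: add 2, 8.
From 2 via ε: add 1.
From 8 via ε: add 7, 10.
From 1 via ε: add 9.
No new states can be added; the closed set is {1, 2, 7, 8, 9, 10, 11, 14}.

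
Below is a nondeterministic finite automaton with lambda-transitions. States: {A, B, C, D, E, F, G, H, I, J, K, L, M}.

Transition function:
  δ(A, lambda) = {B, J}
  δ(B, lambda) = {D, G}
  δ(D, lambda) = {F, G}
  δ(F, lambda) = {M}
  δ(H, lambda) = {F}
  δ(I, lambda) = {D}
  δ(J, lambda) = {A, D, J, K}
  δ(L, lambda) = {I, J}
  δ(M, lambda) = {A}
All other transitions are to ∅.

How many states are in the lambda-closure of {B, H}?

Start with {B, H}.
From B via lambda: add D, G.
From H via lambda: add F.
From F via lambda: add M.
From M via lambda: add A.
From A via lambda: add J.
From J via lambda: add K.
lambda-closure = {A, B, D, F, G, H, J, K, M}, which has 9 states.

9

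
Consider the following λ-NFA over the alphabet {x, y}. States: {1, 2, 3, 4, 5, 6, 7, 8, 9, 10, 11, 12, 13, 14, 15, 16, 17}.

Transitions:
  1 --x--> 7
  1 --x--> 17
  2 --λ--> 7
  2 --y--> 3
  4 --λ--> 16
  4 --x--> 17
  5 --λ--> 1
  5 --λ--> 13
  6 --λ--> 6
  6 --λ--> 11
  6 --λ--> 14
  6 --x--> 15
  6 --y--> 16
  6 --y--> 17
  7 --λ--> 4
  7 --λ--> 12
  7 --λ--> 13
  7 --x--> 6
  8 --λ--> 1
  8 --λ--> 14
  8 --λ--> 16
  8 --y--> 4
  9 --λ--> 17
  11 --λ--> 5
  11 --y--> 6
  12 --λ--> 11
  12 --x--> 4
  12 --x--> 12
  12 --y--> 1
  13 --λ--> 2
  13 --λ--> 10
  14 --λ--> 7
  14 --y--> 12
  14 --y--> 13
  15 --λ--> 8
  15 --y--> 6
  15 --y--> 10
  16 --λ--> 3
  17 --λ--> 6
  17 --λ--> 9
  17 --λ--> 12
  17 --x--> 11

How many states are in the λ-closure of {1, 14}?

Start with {1, 14}.
From 14 via λ: add 7.
From 7 via λ: add 4, 12, 13.
From 4 via λ: add 16.
From 12 via λ: add 11.
From 13 via λ: add 2, 10.
From 11 via λ: add 5.
From 16 via λ: add 3.
λ-closure = {1, 2, 3, 4, 5, 7, 10, 11, 12, 13, 14, 16}, which has 12 states.

12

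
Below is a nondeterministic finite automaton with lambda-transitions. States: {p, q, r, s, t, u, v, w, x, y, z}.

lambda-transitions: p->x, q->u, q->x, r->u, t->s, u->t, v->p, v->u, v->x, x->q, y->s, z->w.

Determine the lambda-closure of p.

Start with {p}.
From p via lambda: add x.
From x via lambda: add q.
From q via lambda: add u.
From u via lambda: add t.
From t via lambda: add s.
No new states can be added; the closed set is {p, q, s, t, u, x}.

{p, q, s, t, u, x}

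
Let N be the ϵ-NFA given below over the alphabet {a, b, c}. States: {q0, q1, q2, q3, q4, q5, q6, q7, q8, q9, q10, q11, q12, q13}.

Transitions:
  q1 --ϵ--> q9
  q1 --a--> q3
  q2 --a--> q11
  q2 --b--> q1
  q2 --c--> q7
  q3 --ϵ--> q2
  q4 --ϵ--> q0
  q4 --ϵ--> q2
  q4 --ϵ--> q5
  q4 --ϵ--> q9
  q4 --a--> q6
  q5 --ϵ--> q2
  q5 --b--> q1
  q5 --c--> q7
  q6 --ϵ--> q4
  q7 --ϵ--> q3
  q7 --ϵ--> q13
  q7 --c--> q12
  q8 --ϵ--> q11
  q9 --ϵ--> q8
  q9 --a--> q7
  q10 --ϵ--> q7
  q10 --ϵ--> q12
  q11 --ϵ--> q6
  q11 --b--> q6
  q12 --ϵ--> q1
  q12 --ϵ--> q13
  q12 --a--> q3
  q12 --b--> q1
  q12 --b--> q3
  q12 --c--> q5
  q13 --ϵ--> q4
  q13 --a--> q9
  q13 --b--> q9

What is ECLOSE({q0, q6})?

{q0, q2, q4, q5, q6, q8, q9, q11}

Start with {q0, q6}.
From q6 via ϵ: add q4.
From q4 via ϵ: add q2, q5, q9.
From q9 via ϵ: add q8.
From q8 via ϵ: add q11.
No new states can be added; the closed set is {q0, q2, q4, q5, q6, q8, q9, q11}.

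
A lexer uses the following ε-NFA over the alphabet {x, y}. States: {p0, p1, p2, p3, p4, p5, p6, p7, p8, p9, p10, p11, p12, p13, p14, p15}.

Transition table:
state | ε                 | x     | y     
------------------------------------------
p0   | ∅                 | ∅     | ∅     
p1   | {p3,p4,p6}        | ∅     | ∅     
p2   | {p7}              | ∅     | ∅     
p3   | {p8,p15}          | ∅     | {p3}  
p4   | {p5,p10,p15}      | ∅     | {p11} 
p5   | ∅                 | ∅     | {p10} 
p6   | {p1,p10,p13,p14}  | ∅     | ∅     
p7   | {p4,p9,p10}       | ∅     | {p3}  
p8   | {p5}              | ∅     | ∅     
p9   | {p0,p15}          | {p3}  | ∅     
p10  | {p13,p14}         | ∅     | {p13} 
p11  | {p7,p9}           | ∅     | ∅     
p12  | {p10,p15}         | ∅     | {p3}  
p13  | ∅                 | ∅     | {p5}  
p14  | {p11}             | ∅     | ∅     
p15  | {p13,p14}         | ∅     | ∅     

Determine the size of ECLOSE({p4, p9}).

Start with {p4, p9}.
From p4 via ε: add p5, p10, p15.
From p9 via ε: add p0.
From p10 via ε: add p13, p14.
From p14 via ε: add p11.
From p11 via ε: add p7.
ε-closure = {p0, p4, p5, p7, p9, p10, p11, p13, p14, p15}, which has 10 states.

10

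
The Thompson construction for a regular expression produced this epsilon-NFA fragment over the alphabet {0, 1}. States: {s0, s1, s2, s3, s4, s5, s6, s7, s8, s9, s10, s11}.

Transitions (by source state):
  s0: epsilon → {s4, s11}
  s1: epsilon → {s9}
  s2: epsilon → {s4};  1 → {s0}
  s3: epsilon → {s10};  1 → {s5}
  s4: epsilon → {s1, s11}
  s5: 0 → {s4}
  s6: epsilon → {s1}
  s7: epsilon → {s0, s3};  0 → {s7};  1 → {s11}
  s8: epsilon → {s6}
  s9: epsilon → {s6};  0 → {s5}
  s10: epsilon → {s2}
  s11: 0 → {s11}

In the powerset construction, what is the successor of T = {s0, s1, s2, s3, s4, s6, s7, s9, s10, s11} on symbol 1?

{s0, s1, s4, s5, s6, s9, s11}

s2 on 1 → {s0}.
s3 on 1 → {s5}.
s7 on 1 → {s11}.
No 1-transition from s0, s1, s4, s6, s9, s10, s11.
Union after reading 1: {s0, s5, s11}.
Now take the epsilon-closure:
From s0 via epsilon: add s4.
From s4 via epsilon: add s1.
From s1 via epsilon: add s9.
From s9 via epsilon: add s6.
No new states can be added; the closed set is {s0, s1, s4, s5, s6, s9, s11}.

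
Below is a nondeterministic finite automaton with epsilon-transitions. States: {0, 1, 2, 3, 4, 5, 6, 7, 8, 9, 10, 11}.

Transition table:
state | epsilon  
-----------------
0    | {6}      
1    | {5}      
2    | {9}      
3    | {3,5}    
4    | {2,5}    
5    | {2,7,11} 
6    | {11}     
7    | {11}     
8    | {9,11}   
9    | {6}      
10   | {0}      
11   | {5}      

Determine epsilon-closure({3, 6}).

{2, 3, 5, 6, 7, 9, 11}

Start with {3, 6}.
From 3 via epsilon: add 5.
From 6 via epsilon: add 11.
From 5 via epsilon: add 2, 7.
From 2 via epsilon: add 9.
No new states can be added; the closed set is {2, 3, 5, 6, 7, 9, 11}.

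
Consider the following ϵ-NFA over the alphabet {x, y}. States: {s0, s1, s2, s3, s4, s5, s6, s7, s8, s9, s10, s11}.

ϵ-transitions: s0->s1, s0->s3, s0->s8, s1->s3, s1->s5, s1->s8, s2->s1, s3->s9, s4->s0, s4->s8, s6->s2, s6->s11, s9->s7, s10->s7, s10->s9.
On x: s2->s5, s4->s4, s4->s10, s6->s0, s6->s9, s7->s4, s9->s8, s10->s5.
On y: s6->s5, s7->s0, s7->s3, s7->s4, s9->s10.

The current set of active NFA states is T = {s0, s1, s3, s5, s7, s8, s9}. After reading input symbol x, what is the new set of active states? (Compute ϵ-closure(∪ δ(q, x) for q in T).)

s7 on x → {s4}.
s9 on x → {s8}.
No x-transition from s0, s1, s3, s5, s8.
Union after reading x: {s4, s8}.
Now take the ϵ-closure:
From s4 via ϵ: add s0.
From s0 via ϵ: add s1, s3.
From s1 via ϵ: add s5.
From s3 via ϵ: add s9.
From s9 via ϵ: add s7.
No new states can be added; the closed set is {s0, s1, s3, s4, s5, s7, s8, s9}.

{s0, s1, s3, s4, s5, s7, s8, s9}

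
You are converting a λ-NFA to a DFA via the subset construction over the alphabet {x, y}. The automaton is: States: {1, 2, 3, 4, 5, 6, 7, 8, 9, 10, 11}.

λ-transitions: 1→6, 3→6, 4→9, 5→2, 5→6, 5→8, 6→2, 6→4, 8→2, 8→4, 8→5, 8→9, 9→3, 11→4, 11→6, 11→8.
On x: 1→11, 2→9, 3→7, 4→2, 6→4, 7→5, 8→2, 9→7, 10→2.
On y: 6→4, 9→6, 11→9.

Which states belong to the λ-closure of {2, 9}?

Start with {2, 9}.
From 9 via λ: add 3.
From 3 via λ: add 6.
From 6 via λ: add 4.
No new states can be added; the closed set is {2, 3, 4, 6, 9}.

{2, 3, 4, 6, 9}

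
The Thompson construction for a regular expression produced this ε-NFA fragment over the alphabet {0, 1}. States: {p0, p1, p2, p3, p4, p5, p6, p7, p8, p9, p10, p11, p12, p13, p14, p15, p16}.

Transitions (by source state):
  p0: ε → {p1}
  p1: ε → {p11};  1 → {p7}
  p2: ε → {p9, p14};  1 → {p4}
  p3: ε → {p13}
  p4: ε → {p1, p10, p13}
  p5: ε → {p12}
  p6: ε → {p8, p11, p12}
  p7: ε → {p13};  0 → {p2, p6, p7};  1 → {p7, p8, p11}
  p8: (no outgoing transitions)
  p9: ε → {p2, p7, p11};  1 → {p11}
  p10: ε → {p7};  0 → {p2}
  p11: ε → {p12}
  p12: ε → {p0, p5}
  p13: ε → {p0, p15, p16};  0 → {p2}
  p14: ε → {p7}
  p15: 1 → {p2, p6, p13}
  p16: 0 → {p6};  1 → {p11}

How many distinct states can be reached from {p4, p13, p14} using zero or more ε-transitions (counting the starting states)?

Start with {p4, p13, p14}.
From p4 via ε: add p1, p10.
From p13 via ε: add p0, p15, p16.
From p14 via ε: add p7.
From p1 via ε: add p11.
From p11 via ε: add p12.
From p12 via ε: add p5.
ε-closure = {p0, p1, p4, p5, p7, p10, p11, p12, p13, p14, p15, p16}, which has 12 states.

12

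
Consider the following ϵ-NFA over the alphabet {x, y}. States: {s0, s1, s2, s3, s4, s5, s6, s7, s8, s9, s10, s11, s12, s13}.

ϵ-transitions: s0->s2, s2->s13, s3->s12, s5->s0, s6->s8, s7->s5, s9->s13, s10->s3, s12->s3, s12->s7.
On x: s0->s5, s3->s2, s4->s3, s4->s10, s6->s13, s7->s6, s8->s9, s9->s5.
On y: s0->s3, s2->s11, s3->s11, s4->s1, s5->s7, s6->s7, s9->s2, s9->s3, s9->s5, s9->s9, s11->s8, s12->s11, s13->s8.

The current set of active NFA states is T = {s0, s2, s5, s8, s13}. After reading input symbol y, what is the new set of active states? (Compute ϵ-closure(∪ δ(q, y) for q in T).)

s0 on y → {s3}.
s2 on y → {s11}.
s5 on y → {s7}.
s13 on y → {s8}.
No y-transition from s8.
Union after reading y: {s3, s7, s8, s11}.
Now take the ϵ-closure:
From s3 via ϵ: add s12.
From s7 via ϵ: add s5.
From s5 via ϵ: add s0.
From s0 via ϵ: add s2.
From s2 via ϵ: add s13.
No new states can be added; the closed set is {s0, s2, s3, s5, s7, s8, s11, s12, s13}.

{s0, s2, s3, s5, s7, s8, s11, s12, s13}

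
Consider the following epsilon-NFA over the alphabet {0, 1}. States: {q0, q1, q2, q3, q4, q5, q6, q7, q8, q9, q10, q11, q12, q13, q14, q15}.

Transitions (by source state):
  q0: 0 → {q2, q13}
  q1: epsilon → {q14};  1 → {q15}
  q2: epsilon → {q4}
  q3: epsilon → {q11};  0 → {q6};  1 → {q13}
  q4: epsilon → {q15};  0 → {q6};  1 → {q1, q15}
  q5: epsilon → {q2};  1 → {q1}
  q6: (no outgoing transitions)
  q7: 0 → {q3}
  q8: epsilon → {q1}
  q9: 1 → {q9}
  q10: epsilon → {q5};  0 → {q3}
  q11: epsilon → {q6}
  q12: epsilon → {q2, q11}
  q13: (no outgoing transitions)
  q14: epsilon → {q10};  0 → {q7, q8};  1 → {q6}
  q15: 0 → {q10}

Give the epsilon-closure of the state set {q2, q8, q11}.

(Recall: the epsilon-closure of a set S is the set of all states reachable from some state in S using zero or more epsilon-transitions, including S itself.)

{q1, q2, q4, q5, q6, q8, q10, q11, q14, q15}

Start with {q2, q8, q11}.
From q2 via epsilon: add q4.
From q8 via epsilon: add q1.
From q11 via epsilon: add q6.
From q1 via epsilon: add q14.
From q4 via epsilon: add q15.
From q14 via epsilon: add q10.
From q10 via epsilon: add q5.
No new states can be added; the closed set is {q1, q2, q4, q5, q6, q8, q10, q11, q14, q15}.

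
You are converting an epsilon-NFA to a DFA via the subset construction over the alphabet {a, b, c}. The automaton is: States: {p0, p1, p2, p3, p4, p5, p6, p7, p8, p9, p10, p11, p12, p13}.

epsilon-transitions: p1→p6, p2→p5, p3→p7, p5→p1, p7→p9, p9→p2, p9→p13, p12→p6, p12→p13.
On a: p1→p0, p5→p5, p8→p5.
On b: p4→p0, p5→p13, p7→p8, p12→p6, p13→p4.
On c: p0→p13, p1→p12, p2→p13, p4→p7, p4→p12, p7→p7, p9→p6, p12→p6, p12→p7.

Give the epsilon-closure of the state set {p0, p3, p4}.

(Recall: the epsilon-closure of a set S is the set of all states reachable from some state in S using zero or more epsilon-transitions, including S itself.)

Start with {p0, p3, p4}.
From p3 via epsilon: add p7.
From p7 via epsilon: add p9.
From p9 via epsilon: add p2, p13.
From p2 via epsilon: add p5.
From p5 via epsilon: add p1.
From p1 via epsilon: add p6.
No new states can be added; the closed set is {p0, p1, p2, p3, p4, p5, p6, p7, p9, p13}.

{p0, p1, p2, p3, p4, p5, p6, p7, p9, p13}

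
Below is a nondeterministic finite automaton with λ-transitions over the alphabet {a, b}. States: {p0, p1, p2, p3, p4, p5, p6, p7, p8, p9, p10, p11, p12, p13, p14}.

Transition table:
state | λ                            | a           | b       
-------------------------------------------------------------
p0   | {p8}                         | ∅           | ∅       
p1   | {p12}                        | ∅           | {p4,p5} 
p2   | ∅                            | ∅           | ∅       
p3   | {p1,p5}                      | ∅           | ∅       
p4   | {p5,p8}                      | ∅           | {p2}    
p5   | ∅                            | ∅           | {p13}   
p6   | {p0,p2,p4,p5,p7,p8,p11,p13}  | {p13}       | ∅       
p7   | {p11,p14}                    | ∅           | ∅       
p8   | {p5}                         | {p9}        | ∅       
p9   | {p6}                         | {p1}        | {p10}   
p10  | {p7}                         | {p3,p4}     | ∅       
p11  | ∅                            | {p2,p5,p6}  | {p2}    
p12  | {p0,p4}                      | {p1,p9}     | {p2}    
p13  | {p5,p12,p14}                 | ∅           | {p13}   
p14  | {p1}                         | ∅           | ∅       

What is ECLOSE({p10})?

Start with {p10}.
From p10 via λ: add p7.
From p7 via λ: add p11, p14.
From p14 via λ: add p1.
From p1 via λ: add p12.
From p12 via λ: add p0, p4.
From p0 via λ: add p8.
From p4 via λ: add p5.
No new states can be added; the closed set is {p0, p1, p4, p5, p7, p8, p10, p11, p12, p14}.

{p0, p1, p4, p5, p7, p8, p10, p11, p12, p14}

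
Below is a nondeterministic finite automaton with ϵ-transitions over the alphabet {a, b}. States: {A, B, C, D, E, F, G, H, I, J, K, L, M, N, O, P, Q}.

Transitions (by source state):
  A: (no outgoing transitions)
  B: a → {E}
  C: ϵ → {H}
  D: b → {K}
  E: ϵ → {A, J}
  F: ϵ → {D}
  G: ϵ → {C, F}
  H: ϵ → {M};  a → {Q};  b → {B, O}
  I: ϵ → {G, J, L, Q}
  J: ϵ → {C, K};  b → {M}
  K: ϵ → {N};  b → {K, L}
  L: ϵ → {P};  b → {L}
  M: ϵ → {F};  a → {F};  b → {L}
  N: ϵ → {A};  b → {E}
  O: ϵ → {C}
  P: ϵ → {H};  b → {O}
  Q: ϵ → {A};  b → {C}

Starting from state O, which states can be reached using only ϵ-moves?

{C, D, F, H, M, O}

Start with {O}.
From O via ϵ: add C.
From C via ϵ: add H.
From H via ϵ: add M.
From M via ϵ: add F.
From F via ϵ: add D.
No new states can be added; the closed set is {C, D, F, H, M, O}.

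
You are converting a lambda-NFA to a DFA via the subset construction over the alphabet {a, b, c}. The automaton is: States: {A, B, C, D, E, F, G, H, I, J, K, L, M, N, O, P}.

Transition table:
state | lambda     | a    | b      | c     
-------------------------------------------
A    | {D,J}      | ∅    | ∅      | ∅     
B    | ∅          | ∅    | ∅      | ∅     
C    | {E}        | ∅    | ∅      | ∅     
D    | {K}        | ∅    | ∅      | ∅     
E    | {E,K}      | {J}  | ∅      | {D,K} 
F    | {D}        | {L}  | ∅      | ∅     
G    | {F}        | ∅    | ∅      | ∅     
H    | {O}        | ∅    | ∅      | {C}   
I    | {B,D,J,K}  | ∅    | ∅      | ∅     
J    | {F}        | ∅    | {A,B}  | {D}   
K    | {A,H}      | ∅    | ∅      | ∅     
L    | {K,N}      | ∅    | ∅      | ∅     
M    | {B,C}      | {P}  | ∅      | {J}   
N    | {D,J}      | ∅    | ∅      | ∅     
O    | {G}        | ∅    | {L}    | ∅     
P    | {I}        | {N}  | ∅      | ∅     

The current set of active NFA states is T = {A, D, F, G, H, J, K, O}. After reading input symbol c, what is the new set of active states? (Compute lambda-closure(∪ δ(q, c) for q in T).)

{A, C, D, E, F, G, H, J, K, O}

H on c → {C}.
J on c → {D}.
No c-transition from A, D, F, G, K, O.
Union after reading c: {C, D}.
Now take the lambda-closure:
From C via lambda: add E.
From D via lambda: add K.
From K via lambda: add A, H.
From A via lambda: add J.
From H via lambda: add O.
From J via lambda: add F.
From O via lambda: add G.
No new states can be added; the closed set is {A, C, D, E, F, G, H, J, K, O}.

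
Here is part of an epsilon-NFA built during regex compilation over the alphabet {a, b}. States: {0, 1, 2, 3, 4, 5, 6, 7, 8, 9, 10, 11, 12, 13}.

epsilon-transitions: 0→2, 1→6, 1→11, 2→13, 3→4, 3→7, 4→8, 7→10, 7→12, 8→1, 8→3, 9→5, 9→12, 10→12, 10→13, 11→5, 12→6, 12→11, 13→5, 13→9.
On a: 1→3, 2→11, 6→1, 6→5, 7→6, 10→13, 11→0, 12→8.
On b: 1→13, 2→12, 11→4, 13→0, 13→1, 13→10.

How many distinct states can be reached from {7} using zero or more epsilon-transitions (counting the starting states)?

8

Start with {7}.
From 7 via epsilon: add 10, 12.
From 10 via epsilon: add 13.
From 12 via epsilon: add 6, 11.
From 11 via epsilon: add 5.
From 13 via epsilon: add 9.
epsilon-closure = {5, 6, 7, 9, 10, 11, 12, 13}, which has 8 states.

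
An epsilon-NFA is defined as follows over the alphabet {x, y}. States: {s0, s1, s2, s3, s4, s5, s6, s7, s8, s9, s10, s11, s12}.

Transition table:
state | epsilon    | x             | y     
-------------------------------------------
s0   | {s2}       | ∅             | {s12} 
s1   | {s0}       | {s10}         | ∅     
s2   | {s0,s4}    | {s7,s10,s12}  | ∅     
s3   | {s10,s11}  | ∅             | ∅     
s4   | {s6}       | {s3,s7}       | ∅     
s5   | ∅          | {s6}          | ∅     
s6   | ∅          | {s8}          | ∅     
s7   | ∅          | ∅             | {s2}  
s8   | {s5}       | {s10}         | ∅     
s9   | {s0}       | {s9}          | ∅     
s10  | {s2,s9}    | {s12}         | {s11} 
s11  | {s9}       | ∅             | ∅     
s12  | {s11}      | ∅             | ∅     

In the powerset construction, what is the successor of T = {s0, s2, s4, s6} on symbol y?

s0 on y → {s12}.
No y-transition from s2, s4, s6.
Union after reading y: {s12}.
Now take the epsilon-closure:
From s12 via epsilon: add s11.
From s11 via epsilon: add s9.
From s9 via epsilon: add s0.
From s0 via epsilon: add s2.
From s2 via epsilon: add s4.
From s4 via epsilon: add s6.
No new states can be added; the closed set is {s0, s2, s4, s6, s9, s11, s12}.

{s0, s2, s4, s6, s9, s11, s12}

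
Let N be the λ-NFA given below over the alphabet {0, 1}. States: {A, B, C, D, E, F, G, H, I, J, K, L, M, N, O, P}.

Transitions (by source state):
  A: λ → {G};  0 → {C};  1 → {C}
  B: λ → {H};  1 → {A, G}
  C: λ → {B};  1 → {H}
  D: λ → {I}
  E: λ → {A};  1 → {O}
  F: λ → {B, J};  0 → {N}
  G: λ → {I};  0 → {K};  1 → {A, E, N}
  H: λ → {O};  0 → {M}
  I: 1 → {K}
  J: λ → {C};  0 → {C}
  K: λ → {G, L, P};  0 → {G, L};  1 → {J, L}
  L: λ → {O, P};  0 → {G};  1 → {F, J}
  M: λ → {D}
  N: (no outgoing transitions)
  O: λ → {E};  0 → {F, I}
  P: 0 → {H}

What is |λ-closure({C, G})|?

8

Start with {C, G}.
From C via λ: add B.
From G via λ: add I.
From B via λ: add H.
From H via λ: add O.
From O via λ: add E.
From E via λ: add A.
λ-closure = {A, B, C, E, G, H, I, O}, which has 8 states.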